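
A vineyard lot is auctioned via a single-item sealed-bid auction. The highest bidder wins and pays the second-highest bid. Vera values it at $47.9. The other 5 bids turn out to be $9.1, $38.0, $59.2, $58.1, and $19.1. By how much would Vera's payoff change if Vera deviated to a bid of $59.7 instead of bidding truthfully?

The highest competing bid is $59.2.
Bidding truthfully at $47.9: the top bid is $59.2 (a rival), so Vera loses. Payoff = $0.0.
Bidding $59.7: Vera has the top bid, wins, and pays the second-highest bid $59.2. Payoff = $47.9 − $59.2 = -$11.3.
Change = -$11.3 − $0.0 = -$11.3.
Deviating from a truthful bid can only lose payoff in a second-price auction — never gain.

Payoff change: -$11.3.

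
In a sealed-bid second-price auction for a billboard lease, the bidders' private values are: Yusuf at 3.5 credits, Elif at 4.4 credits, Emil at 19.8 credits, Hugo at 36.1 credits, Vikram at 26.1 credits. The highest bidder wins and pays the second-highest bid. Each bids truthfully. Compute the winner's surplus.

Winner's surplus: 10.0 credits.

Sorted high to low: Hugo 36.1 credits; Vikram 26.1 credits; Emil 19.8 credits; Elif 4.4 credits; Yusuf 3.5 credits.
Hugo wins with the top bid and pays the second-highest, 26.1 credits.
Surplus = 36.1 credits − 26.1 credits = 10.0 credits.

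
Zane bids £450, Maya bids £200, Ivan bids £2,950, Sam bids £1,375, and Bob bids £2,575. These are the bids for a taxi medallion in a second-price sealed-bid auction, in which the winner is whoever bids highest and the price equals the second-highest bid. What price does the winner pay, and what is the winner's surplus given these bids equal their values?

Ordered from highest: Ivan £2,950; Bob £2,575; Sam £1,375; Zane £450; Maya £200.
Ivan is the highest bidder, so Ivan wins.
Under the second-price rule, the price is the second-highest bid: £2,575.
Surplus = £2,950 − £2,575 = £375.

The winner pays £2,575 for a surplus of £375.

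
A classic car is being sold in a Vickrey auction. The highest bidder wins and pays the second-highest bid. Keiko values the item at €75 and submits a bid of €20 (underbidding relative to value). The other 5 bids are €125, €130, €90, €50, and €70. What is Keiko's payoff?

Highest competing bid: €130.
Keiko's bid €20 is not the highest, so Keiko loses, pays nothing, and earns zero payoff.

€0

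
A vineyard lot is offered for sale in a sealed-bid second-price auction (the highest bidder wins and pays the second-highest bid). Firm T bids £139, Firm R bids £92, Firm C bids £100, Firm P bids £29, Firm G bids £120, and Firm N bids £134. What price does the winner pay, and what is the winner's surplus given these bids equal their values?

Ranking the bids: Firm T £139, then Firm N £134, then Firm G £120, then Firm C £100, then Firm R £92, then Firm P £29.
Firm T is the highest bidder, so Firm T wins.
Under the second-price rule, the price is the second-highest bid: £134.
Surplus = £139 − £134 = £5.

The winner pays £134 for a surplus of £5.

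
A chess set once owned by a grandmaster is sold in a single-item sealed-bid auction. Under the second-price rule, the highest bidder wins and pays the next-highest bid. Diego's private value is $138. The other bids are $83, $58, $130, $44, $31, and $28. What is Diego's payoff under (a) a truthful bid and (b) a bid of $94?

Truthful: $8; alternative: $0.

The highest competing bid is $130.
Bidding truthfully at $138: Diego has the top bid, wins, and pays the second-highest bid $130. Payoff = $138 − $130 = $8.
Bidding $94: the top bid is $130 (a rival), so Diego loses. Payoff = $0.
Deviating from a truthful bid can only lose payoff in a second-price auction — never gain.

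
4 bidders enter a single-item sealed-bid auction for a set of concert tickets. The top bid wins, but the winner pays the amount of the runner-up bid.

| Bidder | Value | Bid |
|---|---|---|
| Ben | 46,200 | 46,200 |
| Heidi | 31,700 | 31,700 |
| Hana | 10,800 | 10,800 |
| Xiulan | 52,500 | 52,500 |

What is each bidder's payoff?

Ordered from highest: Xiulan 52,500, then Ben 46,200, then Heidi 31,700, then Hana 10,800.
Xiulan has the top bid and wins; the price is the second-highest bid, 46,200.
Xiulan's payoff = 52,500 − 46,200 = 6,300. All other bidders lose, so their payoff is 0.

Ben 0, Heidi 0, Hana 0, Xiulan 6,300.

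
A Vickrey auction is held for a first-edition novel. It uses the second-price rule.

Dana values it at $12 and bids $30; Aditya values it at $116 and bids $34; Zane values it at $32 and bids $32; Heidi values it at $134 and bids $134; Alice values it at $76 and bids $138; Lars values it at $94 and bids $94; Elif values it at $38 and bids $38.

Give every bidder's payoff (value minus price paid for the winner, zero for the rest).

Dana $0, Aditya $0, Zane $0, Heidi $0, Alice -$58, Lars $0, Elif $0.

Ordered from highest: Alice $138; Heidi $134; Lars $94; Elif $38; Aditya $34; Zane $32; Dana $30.
Alice has the top bid and wins; the price is the second-highest bid, $134.
Alice's payoff = $76 − $134 = -$58. All other bidders lose, so their payoff is 0.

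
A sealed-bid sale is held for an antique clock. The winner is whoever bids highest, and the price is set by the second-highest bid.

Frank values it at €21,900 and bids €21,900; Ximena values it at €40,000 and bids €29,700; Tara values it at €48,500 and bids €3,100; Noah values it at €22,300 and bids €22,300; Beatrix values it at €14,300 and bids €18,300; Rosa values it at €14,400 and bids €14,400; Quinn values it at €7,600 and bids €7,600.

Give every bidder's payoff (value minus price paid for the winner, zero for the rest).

Sorted high to low: Ximena €29,700; Noah €22,300; Frank €21,900; Beatrix €18,300; Rosa €14,400; Quinn €7,600; Tara €3,100.
Ximena has the top bid and wins; the price is the second-highest bid, €22,300.
Ximena's payoff = €40,000 − €22,300 = €17,700. All other bidders lose, so their payoff is 0.

Payoffs: Frank €0, Ximena €17,700, Tara €0, Noah €0, Beatrix €0, Rosa €0, Quinn €0.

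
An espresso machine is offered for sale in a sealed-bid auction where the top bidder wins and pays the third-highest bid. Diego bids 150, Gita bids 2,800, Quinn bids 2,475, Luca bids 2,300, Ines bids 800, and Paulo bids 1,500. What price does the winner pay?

Ranking the bids: Gita 2,800; Quinn 2,475; Luca 2,300; Paulo 1,500; Ines 800; Diego 150.
Gita is the highest bidder, so Gita wins.
Under the third-price rule, the price is the third-highest bid: 2,300.

2,300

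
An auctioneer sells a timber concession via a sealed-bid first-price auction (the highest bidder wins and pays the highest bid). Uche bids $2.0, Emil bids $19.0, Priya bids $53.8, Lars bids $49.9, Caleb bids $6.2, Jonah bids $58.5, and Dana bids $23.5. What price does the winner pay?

Price paid: $58.5.

Bids in descending order: Jonah $58.5 > Priya $53.8 > Lars $49.9 > Dana $23.5 > Emil $19.0 > Caleb $6.2 > Uche $2.0.
Jonah is the highest bidder, so Jonah wins.
Under the first-price rule, the price is the highest bid: $58.5.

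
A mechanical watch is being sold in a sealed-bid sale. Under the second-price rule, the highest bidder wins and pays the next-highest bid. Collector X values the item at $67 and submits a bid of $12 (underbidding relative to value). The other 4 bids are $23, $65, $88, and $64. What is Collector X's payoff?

Collector X's payoff: $0.

Highest competing bid: $88.
Collector X's bid $12 is not the highest, so Collector X loses, pays nothing, and earns zero payoff.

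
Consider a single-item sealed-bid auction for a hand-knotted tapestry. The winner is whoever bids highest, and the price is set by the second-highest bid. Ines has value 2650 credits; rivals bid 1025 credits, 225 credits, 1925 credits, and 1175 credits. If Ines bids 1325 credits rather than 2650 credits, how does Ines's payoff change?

Payoff change: -725 credits.

The highest competing bid is 1925 credits.
Bidding truthfully at 2650 credits: Ines has the top bid, wins, and pays the second-highest bid 1925 credits. Payoff = 2650 credits − 1925 credits = 725 credits.
Bidding 1325 credits: the top bid is 1925 credits (a rival), so Ines loses. Payoff = 0 credits.
Change = 0 credits − 725 credits = -725 credits.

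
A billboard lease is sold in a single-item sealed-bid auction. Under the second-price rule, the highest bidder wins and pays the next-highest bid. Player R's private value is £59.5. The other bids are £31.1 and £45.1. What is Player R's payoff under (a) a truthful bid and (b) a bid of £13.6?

(a) £14.4  (b) £0.0

The highest competing bid is £45.1.
Bidding truthfully at £59.5: Player R has the top bid, wins, and pays the second-highest bid £45.1. Payoff = £59.5 − £45.1 = £14.4.
Bidding £13.6: the top bid is £45.1 (a rival), so Player R loses. Payoff = £0.0.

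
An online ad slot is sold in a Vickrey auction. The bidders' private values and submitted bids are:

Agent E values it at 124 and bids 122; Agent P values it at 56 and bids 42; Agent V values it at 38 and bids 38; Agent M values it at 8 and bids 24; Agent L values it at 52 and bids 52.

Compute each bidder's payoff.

Ordered from highest: Agent E 122 > Agent L 52 > Agent P 42 > Agent V 38 > Agent M 24.
Agent E has the top bid and wins; the price is the second-highest bid, 52.
Agent E's payoff = 124 − 52 = 72. All other bidders lose, so their payoff is 0.

Agent E 72, Agent P 0, Agent V 0, Agent M 0, Agent L 0.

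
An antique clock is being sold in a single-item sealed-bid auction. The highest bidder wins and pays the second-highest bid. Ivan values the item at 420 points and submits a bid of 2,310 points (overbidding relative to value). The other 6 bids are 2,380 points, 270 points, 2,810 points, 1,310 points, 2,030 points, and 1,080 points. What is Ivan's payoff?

Highest competing bid: 2,810 points.
Ivan's bid 2,310 points is not the highest, so Ivan loses, pays nothing, and earns zero payoff.

Payoff = 0 points.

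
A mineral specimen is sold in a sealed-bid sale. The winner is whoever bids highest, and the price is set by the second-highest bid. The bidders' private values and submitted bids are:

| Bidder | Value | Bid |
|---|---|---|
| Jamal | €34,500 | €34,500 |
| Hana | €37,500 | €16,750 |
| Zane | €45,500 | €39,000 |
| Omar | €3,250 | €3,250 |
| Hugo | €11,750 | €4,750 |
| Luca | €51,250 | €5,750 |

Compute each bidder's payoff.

Bids in descending order: Zane €39,000; Jamal €34,500; Hana €16,750; Luca €5,750; Hugo €4,750; Omar €3,250.
Zane has the top bid and wins; the price is the second-highest bid, €34,500.
Zane's payoff = €45,500 − €34,500 = €11,000. All other bidders lose, so their payoff is 0.

Payoffs: Jamal €0, Hana €0, Zane €11,000, Omar €0, Hugo €0, Luca €0.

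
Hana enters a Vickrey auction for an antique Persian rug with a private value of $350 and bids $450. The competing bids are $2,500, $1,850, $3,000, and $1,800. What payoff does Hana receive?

Highest competing bid: $3,000.
Hana's bid $450 is not the highest, so Hana loses, pays nothing, and earns zero payoff.

Payoff = $0.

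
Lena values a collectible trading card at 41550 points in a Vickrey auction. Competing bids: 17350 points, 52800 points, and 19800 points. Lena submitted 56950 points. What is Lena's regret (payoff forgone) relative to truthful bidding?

11250 points

The highest competing bid is 52800 points.
Bidding truthfully at 41550 points: the top bid is 52800 points (a rival), so Lena loses. Payoff = 0 points.
Bidding 56950 points: Lena has the top bid, wins, and pays the second-highest bid 52800 points. Payoff = 41550 points − 52800 points = -11250 points.
Regret = truthful payoff − actual payoff = 0 points − -11250 points = 11250 points.
Deviating from a truthful bid can only lose payoff in a second-price auction — never gain.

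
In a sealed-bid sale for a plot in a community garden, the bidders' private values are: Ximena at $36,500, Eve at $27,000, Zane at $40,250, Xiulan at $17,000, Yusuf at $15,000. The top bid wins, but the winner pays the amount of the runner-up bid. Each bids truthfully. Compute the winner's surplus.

$3,750

Sorted high to low: Zane $40,250 > Ximena $36,500 > Eve $27,000 > Xiulan $17,000 > Yusuf $15,000.
Zane wins with the top bid and pays the second-highest, $36,500.
Surplus = $40,250 − $36,500 = $3,750.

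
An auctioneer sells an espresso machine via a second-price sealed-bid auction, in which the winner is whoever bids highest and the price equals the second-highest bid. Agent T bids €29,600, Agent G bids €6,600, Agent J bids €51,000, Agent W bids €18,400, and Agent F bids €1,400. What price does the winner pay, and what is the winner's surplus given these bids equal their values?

Sorted high to low: Agent J €51,000, then Agent T €29,600, then Agent W €18,400, then Agent G €6,600, then Agent F €1,400.
Agent J is the highest bidder, so Agent J wins.
Under the second-price rule, the price is the second-highest bid: €29,600.
Surplus = €51,000 − €29,600 = €21,400.

The winner pays €29,600 for a surplus of €21,400.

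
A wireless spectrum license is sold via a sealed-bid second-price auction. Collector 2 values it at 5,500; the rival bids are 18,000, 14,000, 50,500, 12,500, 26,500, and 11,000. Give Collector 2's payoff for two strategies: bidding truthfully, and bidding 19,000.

The highest competing bid is 50,500.
Bidding truthfully at 5,500: the top bid is 50,500 (a rival), so Collector 2 loses. Payoff = 0.
Bidding 19,000: the top bid is 50,500 (a rival), so Collector 2 loses. Payoff = 0.
The bid only affects whether you win, not the price — here both bids land on the same side of the top rival bid, so the deviation is payoff-neutral.

Truthful: 0; alternative: 0.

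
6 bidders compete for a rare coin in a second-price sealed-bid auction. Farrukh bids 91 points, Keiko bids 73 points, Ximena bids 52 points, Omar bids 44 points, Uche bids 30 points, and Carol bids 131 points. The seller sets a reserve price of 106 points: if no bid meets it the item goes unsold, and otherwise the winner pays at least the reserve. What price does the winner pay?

Price paid: 106 points.

Ordered from highest: Carol 131 points > Farrukh 91 points > Keiko 73 points > Ximena 52 points > Omar 44 points > Uche 30 points.
Carol has the highest bid, so Carol wins.
The second-highest bid is 91 points, but the reserve 106 points is higher, so the price is the reserve.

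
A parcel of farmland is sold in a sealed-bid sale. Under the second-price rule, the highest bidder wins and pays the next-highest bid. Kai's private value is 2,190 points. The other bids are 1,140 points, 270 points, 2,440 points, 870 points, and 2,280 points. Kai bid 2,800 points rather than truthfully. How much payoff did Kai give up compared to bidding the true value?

Payoff forgone: 250 points.

The highest competing bid is 2,440 points.
Bidding truthfully at 2,190 points: the top bid is 2,440 points (a rival), so Kai loses. Payoff = 0 points.
Bidding 2,800 points: Kai has the top bid, wins, and pays the second-highest bid 2,440 points. Payoff = 2,190 points − 2,440 points = -250 points.
Regret = truthful payoff − actual payoff = 0 points − -250 points = 250 points.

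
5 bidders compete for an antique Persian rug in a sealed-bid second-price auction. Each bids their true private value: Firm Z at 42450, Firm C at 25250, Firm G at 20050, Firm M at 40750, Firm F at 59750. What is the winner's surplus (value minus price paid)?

17300

Sorted high to low: Firm F 59750, then Firm Z 42450, then Firm M 40750, then Firm C 25250, then Firm G 20050.
Firm F wins with the top bid and pays the second-highest, 42450.
Surplus = 59750 − 42450 = 17300.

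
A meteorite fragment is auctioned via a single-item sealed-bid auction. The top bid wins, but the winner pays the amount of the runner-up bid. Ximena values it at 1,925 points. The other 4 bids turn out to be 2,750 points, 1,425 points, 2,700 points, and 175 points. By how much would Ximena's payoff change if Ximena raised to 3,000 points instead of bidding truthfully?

The highest competing bid is 2,750 points.
Bidding truthfully at 1,925 points: the top bid is 2,750 points (a rival), so Ximena loses. Payoff = 0 points.
Bidding 3,000 points: Ximena has the top bid, wins, and pays the second-highest bid 2,750 points. Payoff = 1,925 points − 2,750 points = -825 points.
Change = -825 points − 0 points = -825 points.
This is the dominant-strategy logic: truthful bidding weakly beats any alternative.

Change in payoff: -825 points.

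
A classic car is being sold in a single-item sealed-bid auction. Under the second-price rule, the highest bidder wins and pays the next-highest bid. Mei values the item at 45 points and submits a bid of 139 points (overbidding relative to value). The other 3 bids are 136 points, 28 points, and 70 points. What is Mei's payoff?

Mei's payoff: -91 points.

Highest competing bid: 136 points.
Mei's bid 139 points is the highest overall, so Mei wins and pays the second-highest bid, 136 points.
Payoff = value − price = 45 points − 136 points = -91 points.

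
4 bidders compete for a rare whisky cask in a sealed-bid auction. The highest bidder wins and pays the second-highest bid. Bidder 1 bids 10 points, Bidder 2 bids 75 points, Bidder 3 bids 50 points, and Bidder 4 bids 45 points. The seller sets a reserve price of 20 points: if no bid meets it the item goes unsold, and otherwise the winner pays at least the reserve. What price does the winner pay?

The winner pays 50 points.

Ranking the bids: Bidder 2 75 points, then Bidder 3 50 points, then Bidder 4 45 points, then Bidder 1 10 points.
Bidder 2 has the highest bid, so Bidder 2 wins.
The second-highest bid is 50 points, which exceeds the reserve, so that sets the price.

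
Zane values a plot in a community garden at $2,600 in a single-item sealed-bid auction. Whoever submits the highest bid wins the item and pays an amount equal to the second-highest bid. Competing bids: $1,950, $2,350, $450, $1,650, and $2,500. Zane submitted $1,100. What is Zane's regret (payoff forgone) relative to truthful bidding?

Payoff forgone: $100.

The highest competing bid is $2,500.
Bidding truthfully at $2,600: Zane has the top bid, wins, and pays the second-highest bid $2,500. Payoff = $2,600 − $2,500 = $100.
Bidding $1,100: the top bid is $2,500 (a rival), so Zane loses. Payoff = $0.
Regret = truthful payoff − actual payoff = $100 − $0 = $100.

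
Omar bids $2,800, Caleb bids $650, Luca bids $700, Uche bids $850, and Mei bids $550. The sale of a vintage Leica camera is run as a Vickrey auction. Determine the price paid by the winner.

$850

Ordered from highest: Omar $2,800 > Uche $850 > Luca $700 > Caleb $650 > Mei $550.
Omar has the highest bid, so Omar wins.
The second-highest bid is $850, so that is what Omar pays.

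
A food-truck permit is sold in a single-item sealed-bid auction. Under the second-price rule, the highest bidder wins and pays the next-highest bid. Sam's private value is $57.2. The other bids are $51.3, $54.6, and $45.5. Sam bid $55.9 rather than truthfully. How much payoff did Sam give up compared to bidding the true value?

$0.0

The highest competing bid is $54.6.
Bidding truthfully at $57.2: Sam has the top bid, wins, and pays the second-highest bid $54.6. Payoff = $57.2 − $54.6 = $2.6.
Bidding $55.9: Sam has the top bid, wins, and pays the second-highest bid $54.6. Payoff = $57.2 − $54.6 = $2.6.
Regret = truthful payoff − actual payoff = $2.6 − $2.6 = $0.0.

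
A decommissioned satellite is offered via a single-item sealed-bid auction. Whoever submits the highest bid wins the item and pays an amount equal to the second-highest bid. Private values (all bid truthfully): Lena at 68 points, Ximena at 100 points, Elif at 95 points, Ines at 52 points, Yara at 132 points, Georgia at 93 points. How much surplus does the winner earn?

Bids in descending order: Yara 132 points; Ximena 100 points; Elif 95 points; Georgia 93 points; Lena 68 points; Ines 52 points.
Yara wins with the top bid and pays the second-highest, 100 points.
Surplus = 132 points − 100 points = 32 points.

32 points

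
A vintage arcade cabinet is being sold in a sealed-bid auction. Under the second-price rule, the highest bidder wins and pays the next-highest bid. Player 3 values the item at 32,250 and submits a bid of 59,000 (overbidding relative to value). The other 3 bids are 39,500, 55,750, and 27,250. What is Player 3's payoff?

Payoff = -23,500.

Highest competing bid: 55,750.
Player 3's bid 59,000 is the highest overall, so Player 3 wins and pays the second-highest bid, 55,750.
Payoff = value − price = 32,250 − 55,750 = -23,500.
Overbidding won the item at a price above value — truthful bidding would have avoided this loss.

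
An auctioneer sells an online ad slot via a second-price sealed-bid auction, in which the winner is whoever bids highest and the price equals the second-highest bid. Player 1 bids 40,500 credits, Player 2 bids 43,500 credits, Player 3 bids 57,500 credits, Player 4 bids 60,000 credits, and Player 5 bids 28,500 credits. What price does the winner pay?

Price paid: 57,500 credits.

Ordered from highest: Player 4 60,000 credits; Player 3 57,500 credits; Player 2 43,500 credits; Player 1 40,500 credits; Player 5 28,500 credits.
Player 4 is the highest bidder, so Player 4 wins.
Under the second-price rule, the price is the second-highest bid: 57,500 credits.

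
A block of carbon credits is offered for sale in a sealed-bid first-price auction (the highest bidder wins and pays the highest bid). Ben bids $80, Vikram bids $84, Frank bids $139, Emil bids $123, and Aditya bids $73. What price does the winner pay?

Ordered from highest: Frank $139 > Emil $123 > Vikram $84 > Ben $80 > Aditya $73.
Frank is the highest bidder, so Frank wins.
Under the first-price rule, the price is the highest bid: $139.

$139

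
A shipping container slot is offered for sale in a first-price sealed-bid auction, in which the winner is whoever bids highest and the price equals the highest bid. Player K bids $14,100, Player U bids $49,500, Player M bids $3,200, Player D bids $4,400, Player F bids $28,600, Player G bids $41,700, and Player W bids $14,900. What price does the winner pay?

Sorted high to low: Player U $49,500 > Player G $41,700 > Player F $28,600 > Player W $14,900 > Player K $14,100 > Player D $4,400 > Player M $3,200.
Player U is the highest bidder, so Player U wins.
Under the first-price rule, the price is the highest bid: $49,500.

The winner pays $49,500.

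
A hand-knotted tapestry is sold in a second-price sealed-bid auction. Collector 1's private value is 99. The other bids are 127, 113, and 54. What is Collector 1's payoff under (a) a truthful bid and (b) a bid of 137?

The highest competing bid is 127.
Bidding truthfully at 99: the top bid is 127 (a rival), so Collector 1 loses. Payoff = 0.
Bidding 137: Collector 1 has the top bid, wins, and pays the second-highest bid 127. Payoff = 99 − 127 = -28.
This is the dominant-strategy logic: truthful bidding weakly beats any alternative.

(a) 0  (b) -28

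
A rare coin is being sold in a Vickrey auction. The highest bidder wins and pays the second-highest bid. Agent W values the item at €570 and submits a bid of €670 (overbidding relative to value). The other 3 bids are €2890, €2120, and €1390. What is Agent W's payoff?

Agent W's payoff: €0.

Highest competing bid: €2890.
Agent W's bid €670 is not the highest, so Agent W loses, pays nothing, and earns zero payoff.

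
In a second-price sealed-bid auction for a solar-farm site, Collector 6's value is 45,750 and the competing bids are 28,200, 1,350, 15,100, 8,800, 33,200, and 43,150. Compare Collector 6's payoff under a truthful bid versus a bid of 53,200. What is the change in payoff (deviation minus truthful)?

Change in payoff: 0.

The highest competing bid is 43,150.
Bidding truthfully at 45,750: Collector 6 has the top bid, wins, and pays the second-highest bid 43,150. Payoff = 45,750 − 43,150 = 2,600.
Bidding 53,200: Collector 6 has the top bid, wins, and pays the second-highest bid 43,150. Payoff = 45,750 − 43,150 = 2,600.
Change = 2,600 − 2,600 = 0.
The bid only affects whether you win, not the price — here both bids land on the same side of the top rival bid, so the deviation is payoff-neutral.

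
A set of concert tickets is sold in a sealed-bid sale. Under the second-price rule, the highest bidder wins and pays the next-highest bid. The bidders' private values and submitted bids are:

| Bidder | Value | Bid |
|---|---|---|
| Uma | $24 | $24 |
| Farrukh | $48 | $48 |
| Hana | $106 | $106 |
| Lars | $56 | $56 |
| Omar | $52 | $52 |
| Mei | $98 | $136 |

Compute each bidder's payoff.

Uma $0, Farrukh $0, Hana $0, Lars $0, Omar $0, Mei -$8.

Bids in descending order: Mei $136, then Hana $106, then Lars $56, then Omar $52, then Farrukh $48, then Uma $24.
Mei has the top bid and wins; the price is the second-highest bid, $106.
Mei's payoff = $98 − $106 = -$8. All other bidders lose, so their payoff is 0.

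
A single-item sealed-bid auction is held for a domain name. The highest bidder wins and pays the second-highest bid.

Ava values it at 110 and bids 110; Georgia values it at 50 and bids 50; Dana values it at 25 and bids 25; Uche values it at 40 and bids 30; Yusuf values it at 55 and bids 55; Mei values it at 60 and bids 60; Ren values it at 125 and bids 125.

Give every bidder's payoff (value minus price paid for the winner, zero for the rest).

Ordered from highest: Ren 125 > Ava 110 > Mei 60 > Yusuf 55 > Georgia 50 > Uche 30 > Dana 25.
Ren has the top bid and wins; the price is the second-highest bid, 110.
Ren's payoff = 125 − 110 = 15. All other bidders lose, so their payoff is 0.

Payoffs: Ava 0, Georgia 0, Dana 0, Uche 0, Yusuf 0, Mei 0, Ren 15.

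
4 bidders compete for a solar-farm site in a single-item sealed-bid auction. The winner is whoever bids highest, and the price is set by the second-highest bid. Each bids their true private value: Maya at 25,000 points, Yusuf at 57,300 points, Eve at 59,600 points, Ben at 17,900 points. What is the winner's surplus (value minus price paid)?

Bids in descending order: Eve 59,600 points, then Yusuf 57,300 points, then Maya 25,000 points, then Ben 17,900 points.
Eve wins with the top bid and pays the second-highest, 57,300 points.
Surplus = 59,600 points − 57,300 points = 2,300 points.

Winner's surplus: 2,300 points.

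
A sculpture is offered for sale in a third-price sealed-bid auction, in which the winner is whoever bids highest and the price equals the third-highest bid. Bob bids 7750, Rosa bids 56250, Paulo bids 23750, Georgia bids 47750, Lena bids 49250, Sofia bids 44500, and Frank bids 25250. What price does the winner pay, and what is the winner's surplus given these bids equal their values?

Sorted high to low: Rosa 56250; Lena 49250; Georgia 47750; Sofia 44500; Frank 25250; Paulo 23750; Bob 7750.
Rosa is the highest bidder, so Rosa wins.
Under the third-price rule, the price is the third-highest bid: 47750.
Surplus = 56250 − 47750 = 8500.

Price 47750; surplus 8500.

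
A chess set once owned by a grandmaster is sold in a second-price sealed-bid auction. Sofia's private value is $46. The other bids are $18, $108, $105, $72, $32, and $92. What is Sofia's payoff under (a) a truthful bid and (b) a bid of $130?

The highest competing bid is $108.
Bidding truthfully at $46: the top bid is $108 (a rival), so Sofia loses. Payoff = $0.
Bidding $130: Sofia has the top bid, wins, and pays the second-highest bid $108. Payoff = $46 − $108 = -$62.

Truthful: $0; alternative: -$62.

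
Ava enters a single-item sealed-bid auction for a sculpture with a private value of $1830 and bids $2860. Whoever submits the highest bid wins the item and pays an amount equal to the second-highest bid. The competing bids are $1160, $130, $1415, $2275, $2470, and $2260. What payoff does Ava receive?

Highest competing bid: $2470.
Ava's bid $2860 is the highest overall, so Ava wins and pays the second-highest bid, $2470.
Payoff = value − price = $1830 − $2470 = -$640.

-$640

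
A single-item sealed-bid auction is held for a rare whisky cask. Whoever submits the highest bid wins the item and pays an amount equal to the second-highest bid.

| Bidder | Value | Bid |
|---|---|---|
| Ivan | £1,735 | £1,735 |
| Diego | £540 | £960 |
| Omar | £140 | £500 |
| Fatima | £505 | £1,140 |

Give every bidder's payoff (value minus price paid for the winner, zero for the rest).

Ordered from highest: Ivan £1,735; Fatima £1,140; Diego £960; Omar £500.
Ivan has the top bid and wins; the price is the second-highest bid, £1,140.
Ivan's payoff = £1,735 − £1,140 = £595. All other bidders lose, so their payoff is 0.

Ivan £595, Diego £0, Omar £0, Fatima £0.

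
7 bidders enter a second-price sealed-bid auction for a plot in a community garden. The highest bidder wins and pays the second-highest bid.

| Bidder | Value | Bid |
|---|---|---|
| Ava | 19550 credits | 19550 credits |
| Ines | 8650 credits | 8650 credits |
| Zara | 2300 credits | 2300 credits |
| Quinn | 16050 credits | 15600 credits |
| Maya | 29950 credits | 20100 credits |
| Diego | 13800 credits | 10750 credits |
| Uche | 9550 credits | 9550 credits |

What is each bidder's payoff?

Payoffs: Ava 0 credits, Ines 0 credits, Zara 0 credits, Quinn 0 credits, Maya 10400 credits, Diego 0 credits, Uche 0 credits.

Bids in descending order: Maya 20100 credits, then Ava 19550 credits, then Quinn 15600 credits, then Diego 10750 credits, then Uche 9550 credits, then Ines 8650 credits, then Zara 2300 credits.
Maya has the top bid and wins; the price is the second-highest bid, 19550 credits.
Maya's payoff = 29950 credits − 19550 credits = 10400 credits. All other bidders lose, so their payoff is 0.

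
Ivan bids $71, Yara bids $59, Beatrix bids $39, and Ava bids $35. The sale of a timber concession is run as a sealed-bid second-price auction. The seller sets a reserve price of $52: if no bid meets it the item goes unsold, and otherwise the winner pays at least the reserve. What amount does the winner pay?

$59

Sorted high to low: Ivan $71; Yara $59; Beatrix $39; Ava $35.
Ivan has the highest bid, so Ivan wins.
The second-highest bid is $59, which exceeds the reserve, so that sets the price.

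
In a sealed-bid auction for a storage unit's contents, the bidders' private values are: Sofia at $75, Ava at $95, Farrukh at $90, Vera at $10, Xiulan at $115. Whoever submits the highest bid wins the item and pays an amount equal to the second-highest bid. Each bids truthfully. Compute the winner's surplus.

Winner's surplus: $20.

Ordered from highest: Xiulan $115 > Ava $95 > Farrukh $90 > Sofia $75 > Vera $10.
Xiulan wins with the top bid and pays the second-highest, $95.
Surplus = $115 − $95 = $20.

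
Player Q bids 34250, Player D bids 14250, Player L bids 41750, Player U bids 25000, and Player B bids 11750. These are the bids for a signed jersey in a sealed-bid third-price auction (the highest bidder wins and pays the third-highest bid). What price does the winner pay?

The winner pays 25000.

Bids in descending order: Player L 41750; Player Q 34250; Player U 25000; Player D 14250; Player B 11750.
Player L is the highest bidder, so Player L wins.
Under the third-price rule, the price is the third-highest bid: 25000.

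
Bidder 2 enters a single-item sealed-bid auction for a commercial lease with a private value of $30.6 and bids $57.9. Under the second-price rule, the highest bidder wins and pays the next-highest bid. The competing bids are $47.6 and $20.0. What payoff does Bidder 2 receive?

Highest competing bid: $47.6.
Bidder 2's bid $57.9 is the highest overall, so Bidder 2 wins and pays the second-highest bid, $47.6.
Payoff = value − price = $30.6 − $47.6 = -$17.0.
Overbidding won the item at a price above value — truthful bidding would have avoided this loss.

-$17.0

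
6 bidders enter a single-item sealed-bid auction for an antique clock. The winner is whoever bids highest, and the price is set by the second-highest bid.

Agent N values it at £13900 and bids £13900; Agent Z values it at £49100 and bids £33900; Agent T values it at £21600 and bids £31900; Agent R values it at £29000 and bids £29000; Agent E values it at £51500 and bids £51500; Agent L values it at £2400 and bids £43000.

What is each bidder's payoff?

Ranking the bids: Agent E £51500, then Agent L £43000, then Agent Z £33900, then Agent T £31900, then Agent R £29000, then Agent N £13900.
Agent E has the top bid and wins; the price is the second-highest bid, £43000.
Agent E's payoff = £51500 − £43000 = £8500. All other bidders lose, so their payoff is 0.

Agent N £0, Agent Z £0, Agent T £0, Agent R £0, Agent E £8500, Agent L £0.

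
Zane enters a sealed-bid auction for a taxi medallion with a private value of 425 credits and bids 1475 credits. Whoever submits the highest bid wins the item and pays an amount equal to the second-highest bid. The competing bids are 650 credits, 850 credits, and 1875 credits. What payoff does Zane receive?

Payoff = 0 credits.

Highest competing bid: 1875 credits.
Zane's bid 1475 credits is not the highest, so Zane loses, pays nothing, and earns zero payoff.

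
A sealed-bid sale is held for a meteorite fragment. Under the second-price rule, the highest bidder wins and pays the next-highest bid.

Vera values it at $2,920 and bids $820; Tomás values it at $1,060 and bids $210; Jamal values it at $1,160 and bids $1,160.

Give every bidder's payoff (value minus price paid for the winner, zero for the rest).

Payoffs: Vera $0, Tomás $0, Jamal $340.

Ranking the bids: Jamal $1,160; Vera $820; Tomás $210.
Jamal has the top bid and wins; the price is the second-highest bid, $820.
Jamal's payoff = $1,160 − $820 = $340. All other bidders lose, so their payoff is 0.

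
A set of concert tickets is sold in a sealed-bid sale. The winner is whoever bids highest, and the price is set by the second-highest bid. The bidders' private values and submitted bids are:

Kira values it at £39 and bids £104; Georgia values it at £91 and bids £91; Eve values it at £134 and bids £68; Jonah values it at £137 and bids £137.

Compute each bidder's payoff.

Kira £0, Georgia £0, Eve £0, Jonah £33.

Ranking the bids: Jonah £137, then Kira £104, then Georgia £91, then Eve £68.
Jonah has the top bid and wins; the price is the second-highest bid, £104.
Jonah's payoff = £137 − £104 = £33. All other bidders lose, so their payoff is 0.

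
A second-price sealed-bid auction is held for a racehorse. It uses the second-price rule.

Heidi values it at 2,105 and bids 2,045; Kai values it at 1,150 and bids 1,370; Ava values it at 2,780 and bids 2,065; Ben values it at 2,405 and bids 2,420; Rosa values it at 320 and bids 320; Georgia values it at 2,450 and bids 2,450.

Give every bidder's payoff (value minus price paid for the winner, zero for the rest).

Ordered from highest: Georgia 2,450 > Ben 2,420 > Ava 2,065 > Heidi 2,045 > Kai 1,370 > Rosa 320.
Georgia has the top bid and wins; the price is the second-highest bid, 2,420.
Georgia's payoff = 2,450 − 2,420 = 30. All other bidders lose, so their payoff is 0.

Heidi 0, Kai 0, Ava 0, Ben 0, Rosa 0, Georgia 30.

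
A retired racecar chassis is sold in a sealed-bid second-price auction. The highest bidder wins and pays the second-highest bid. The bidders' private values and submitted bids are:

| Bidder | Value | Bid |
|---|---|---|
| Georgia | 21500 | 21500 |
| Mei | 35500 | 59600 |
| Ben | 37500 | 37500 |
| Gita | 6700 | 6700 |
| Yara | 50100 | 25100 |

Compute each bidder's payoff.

Payoffs: Georgia 0, Mei -2000, Ben 0, Gita 0, Yara 0.

Sorted high to low: Mei 59600; Ben 37500; Yara 25100; Georgia 21500; Gita 6700.
Mei has the top bid and wins; the price is the second-highest bid, 37500.
Mei's payoff = 35500 − 37500 = -2000. All other bidders lose, so their payoff is 0.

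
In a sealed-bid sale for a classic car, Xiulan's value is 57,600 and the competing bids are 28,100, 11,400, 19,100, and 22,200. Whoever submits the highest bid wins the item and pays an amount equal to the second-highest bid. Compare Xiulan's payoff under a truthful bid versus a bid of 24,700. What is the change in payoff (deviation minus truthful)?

-29,500

The highest competing bid is 28,100.
Bidding truthfully at 57,600: Xiulan has the top bid, wins, and pays the second-highest bid 28,100. Payoff = 57,600 − 28,100 = 29,500.
Bidding 24,700: the top bid is 28,100 (a rival), so Xiulan loses. Payoff = 0.
Change = 0 − 29,500 = -29,500.
This is the dominant-strategy logic: truthful bidding weakly beats any alternative.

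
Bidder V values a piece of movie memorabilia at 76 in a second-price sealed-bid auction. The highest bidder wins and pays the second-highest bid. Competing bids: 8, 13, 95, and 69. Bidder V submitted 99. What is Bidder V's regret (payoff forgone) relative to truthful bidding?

19

The highest competing bid is 95.
Bidding truthfully at 76: the top bid is 95 (a rival), so Bidder V loses. Payoff = 0.
Bidding 99: Bidder V has the top bid, wins, and pays the second-highest bid 95. Payoff = 76 − 95 = -19.
Regret = truthful payoff − actual payoff = 0 − -19 = 19.
This is the dominant-strategy logic: truthful bidding weakly beats any alternative.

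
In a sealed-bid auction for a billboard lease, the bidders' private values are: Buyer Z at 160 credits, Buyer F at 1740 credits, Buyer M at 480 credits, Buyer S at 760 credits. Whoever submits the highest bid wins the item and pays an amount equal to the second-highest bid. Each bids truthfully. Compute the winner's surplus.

Surplus = 980 credits.

Bids in descending order: Buyer F 1740 credits; Buyer S 760 credits; Buyer M 480 credits; Buyer Z 160 credits.
Buyer F wins with the top bid and pays the second-highest, 760 credits.
Surplus = 1740 credits − 760 credits = 980 credits.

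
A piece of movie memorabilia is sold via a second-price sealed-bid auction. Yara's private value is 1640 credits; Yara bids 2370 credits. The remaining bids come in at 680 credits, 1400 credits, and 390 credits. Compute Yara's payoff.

Payoff = 240 credits.

Highest competing bid: 1400 credits.
Yara's bid 2370 credits is the highest overall, so Yara wins and pays the second-highest bid, 1400 credits.
Payoff = value − price = 1640 credits − 1400 credits = 240 credits.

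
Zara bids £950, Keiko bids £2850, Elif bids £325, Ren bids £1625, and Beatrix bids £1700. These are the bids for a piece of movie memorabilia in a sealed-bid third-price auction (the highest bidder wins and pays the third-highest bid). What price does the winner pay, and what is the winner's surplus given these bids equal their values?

Bids in descending order: Keiko £2850; Beatrix £1700; Ren £1625; Zara £950; Elif £325.
Keiko is the highest bidder, so Keiko wins.
Under the third-price rule, the price is the third-highest bid: £1625.
Surplus = £2850 − £1625 = £1225.

The winner pays £1625 for a surplus of £1225.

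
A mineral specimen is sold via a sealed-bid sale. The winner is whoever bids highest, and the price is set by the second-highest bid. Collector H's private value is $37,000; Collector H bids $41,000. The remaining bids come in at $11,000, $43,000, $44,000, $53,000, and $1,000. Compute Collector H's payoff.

Highest competing bid: $53,000.
Collector H's bid $41,000 is not the highest, so Collector H loses, pays nothing, and earns zero payoff.

Payoff = $0.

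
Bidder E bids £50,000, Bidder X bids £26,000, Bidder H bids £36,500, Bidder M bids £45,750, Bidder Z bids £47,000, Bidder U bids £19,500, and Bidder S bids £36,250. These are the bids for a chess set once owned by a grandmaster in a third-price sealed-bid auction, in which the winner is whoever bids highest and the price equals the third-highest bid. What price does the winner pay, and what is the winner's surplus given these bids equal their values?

Bids in descending order: Bidder E £50,000, then Bidder Z £47,000, then Bidder M £45,750, then Bidder H £36,500, then Bidder S £36,250, then Bidder X £26,000, then Bidder U £19,500.
Bidder E is the highest bidder, so Bidder E wins.
Under the third-price rule, the price is the third-highest bid: £45,750.
Surplus = £50,000 − £45,750 = £4,250.

The winner pays £45,750 for a surplus of £4,250.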